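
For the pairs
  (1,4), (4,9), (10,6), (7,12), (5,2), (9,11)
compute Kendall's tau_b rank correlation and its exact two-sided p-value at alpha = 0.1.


Step 1: Enumerate the 15 unordered pairs (i,j) with i<j and classify each by sign(x_j-x_i) * sign(y_j-y_i).
  (1,2):dx=+3,dy=+5->C; (1,3):dx=+9,dy=+2->C; (1,4):dx=+6,dy=+8->C; (1,5):dx=+4,dy=-2->D
  (1,6):dx=+8,dy=+7->C; (2,3):dx=+6,dy=-3->D; (2,4):dx=+3,dy=+3->C; (2,5):dx=+1,dy=-7->D
  (2,6):dx=+5,dy=+2->C; (3,4):dx=-3,dy=+6->D; (3,5):dx=-5,dy=-4->C; (3,6):dx=-1,dy=+5->D
  (4,5):dx=-2,dy=-10->C; (4,6):dx=+2,dy=-1->D; (5,6):dx=+4,dy=+9->C
Step 2: C = 9, D = 6, total pairs = 15.
Step 3: tau = (C - D)/(n(n-1)/2) = (9 - 6)/15 = 0.200000.
Step 4: Exact two-sided p-value (enumerate n! = 720 permutations of y under H0): p = 0.719444.
Step 5: alpha = 0.1. fail to reject H0.

tau_b = 0.2000 (C=9, D=6), p = 0.719444, fail to reject H0.


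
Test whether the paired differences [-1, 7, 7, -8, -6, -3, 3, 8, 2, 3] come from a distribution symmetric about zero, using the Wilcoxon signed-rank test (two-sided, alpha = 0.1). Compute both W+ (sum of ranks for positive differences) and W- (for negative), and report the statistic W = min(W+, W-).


Step 1: Drop any zero differences (none here) and take |d_i|.
|d| = [1, 7, 7, 8, 6, 3, 3, 8, 2, 3]
Step 2: Midrank |d_i| (ties get averaged ranks).
ranks: |1|->1, |7|->7.5, |7|->7.5, |8|->9.5, |6|->6, |3|->4, |3|->4, |8|->9.5, |2|->2, |3|->4
Step 3: Attach original signs; sum ranks with positive sign and with negative sign.
W+ = 7.5 + 7.5 + 4 + 9.5 + 2 + 4 = 34.5
W- = 1 + 9.5 + 6 + 4 = 20.5
(Check: W+ + W- = 55 should equal n(n+1)/2 = 55.)
Step 4: Test statistic W = min(W+, W-) = 20.5.
Step 5: Ties in |d|, so use the tie-corrected normal approximation.
        E[W] = n(n+1)/4 = 10*11/4 = 27.5.
        Tie groups: |d|=3 (t=3), |d|=7 (t=2), |d|=8 (t=2); sum(t^3 - t) = 36.
        Var[W] = n(n+1)(2n+1)/24 - sum(t^3-t)/48 = 2310/24 - 36/48 = 95.5.
        z = (W - E[W]) / sqrt(Var[W]) = (20.5 - 27.5) / 9.7724 = -0.7163.
        Two-sided p = 2*Phi(z) = 0.473805.
Step 6: alpha = 0.1. fail to reject H0.

W+ = 34.5, W- = 20.5, W = min = 20.5, p = 0.473805, fail to reject H0.


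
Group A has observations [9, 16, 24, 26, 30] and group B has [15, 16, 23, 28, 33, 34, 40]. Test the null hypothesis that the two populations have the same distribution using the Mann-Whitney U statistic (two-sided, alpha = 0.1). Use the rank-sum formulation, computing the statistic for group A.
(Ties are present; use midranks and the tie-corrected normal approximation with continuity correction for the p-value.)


Step 1: Combine and sort all 12 observations; assign midranks.
sorted (value, group): (9,X), (15,Y), (16,X), (16,Y), (23,Y), (24,X), (26,X), (28,Y), (30,X), (33,Y), (34,Y), (40,Y)
ranks: 9->1, 15->2, 16->3.5, 16->3.5, 23->5, 24->6, 26->7, 28->8, 30->9, 33->10, 34->11, 40->12
Step 2: Rank sum for X: R1 = 1 + 3.5 + 6 + 7 + 9 = 26.5.
Step 3: U_X = R1 - n1(n1+1)/2 = 26.5 - 5*6/2 = 26.5 - 15 = 11.5.
       U_Y = n1*n2 - U_X = 35 - 11.5 = 23.5.
Step 4: Ties are present, so use the tie-corrected normal approximation (with continuity correction) for the p-value.
Step 5: p-value = 0.370914; compare to alpha = 0.1. fail to reject H0.

U_X = 11.5, p = 0.370914, fail to reject H0 at alpha = 0.1.


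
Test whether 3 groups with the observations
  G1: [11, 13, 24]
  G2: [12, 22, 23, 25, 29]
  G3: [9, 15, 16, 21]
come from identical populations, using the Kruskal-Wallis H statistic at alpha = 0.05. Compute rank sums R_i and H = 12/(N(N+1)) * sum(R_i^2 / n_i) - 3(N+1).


Step 1: Combine all N = 12 observations and assign midranks.
sorted (value, group, rank): (9,G3,1), (11,G1,2), (12,G2,3), (13,G1,4), (15,G3,5), (16,G3,6), (21,G3,7), (22,G2,8), (23,G2,9), (24,G1,10), (25,G2,11), (29,G2,12)
Step 2: Sum ranks within each group.
R_1 = 16 (n_1 = 3)
R_2 = 43 (n_2 = 5)
R_3 = 19 (n_3 = 4)
Step 3: H = 12/(N(N+1)) * sum(R_i^2/n_i) - 3(N+1)
     = 12/(12*13) * (16^2/3 + 43^2/5 + 19^2/4) - 3*13
     = 0.076923 * 545.383 - 39
     = 2.952564.
Step 4: No ties, so H is used without correction.
Step 5: Under H0, H ~ chi^2(2); p-value = 0.228486.
Step 6: alpha = 0.05. fail to reject H0.

H = 2.9526, df = 2, p = 0.228486, fail to reject H0.


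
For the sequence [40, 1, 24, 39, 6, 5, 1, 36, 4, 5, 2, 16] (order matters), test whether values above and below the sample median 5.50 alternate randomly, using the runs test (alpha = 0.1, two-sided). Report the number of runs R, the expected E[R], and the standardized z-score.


Step 1: Compute median = 5.50; label A = above, B = below.
Labels in order: ABAAABBABBBA  (n_A = 6, n_B = 6)
Step 2: Count runs R = 7.
Step 3: Under H0 (random ordering), E[R] = 2*n_A*n_B/(n_A+n_B) + 1 = 2*6*6/12 + 1 = 7.0000.
        Var[R] = 2*n_A*n_B*(2*n_A*n_B - n_A - n_B) / ((n_A+n_B)^2 * (n_A+n_B-1)) = 4320/1584 = 2.7273.
        SD[R] = 1.6514.
Step 4: R = E[R], so z = 0 with no continuity correction.
Step 5: Two-sided p-value via normal approximation = 2*(1 - Phi(|z|)) = 1.000000.
Step 6: alpha = 0.1. fail to reject H0.

R = 7, z = 0.0000, p = 1.000000, fail to reject H0.


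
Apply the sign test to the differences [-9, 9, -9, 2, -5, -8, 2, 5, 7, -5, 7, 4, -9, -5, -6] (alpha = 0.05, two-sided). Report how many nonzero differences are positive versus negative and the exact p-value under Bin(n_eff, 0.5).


Step 1: Discard zero differences. Original n = 15; n_eff = number of nonzero differences = 15.
Nonzero differences (with sign): -9, +9, -9, +2, -5, -8, +2, +5, +7, -5, +7, +4, -9, -5, -6
Step 2: Count signs: positive = 7, negative = 8.
Step 3: Under H0: P(positive) = 0.5, so the number of positives S ~ Bin(15, 0.5).
Step 4: Two-sided exact p-value = sum of Bin(15,0.5) probabilities at or below the observed probability = 1.000000.
Step 5: alpha = 0.05. fail to reject H0.

n_eff = 15, pos = 7, neg = 8, p = 1.000000, fail to reject H0.


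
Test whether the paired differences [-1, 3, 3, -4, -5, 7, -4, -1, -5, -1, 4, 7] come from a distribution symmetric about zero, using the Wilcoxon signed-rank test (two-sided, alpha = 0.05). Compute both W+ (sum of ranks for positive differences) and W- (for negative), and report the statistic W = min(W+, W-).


Step 1: Drop any zero differences (none here) and take |d_i|.
|d| = [1, 3, 3, 4, 5, 7, 4, 1, 5, 1, 4, 7]
Step 2: Midrank |d_i| (ties get averaged ranks).
ranks: |1|->2, |3|->4.5, |3|->4.5, |4|->7, |5|->9.5, |7|->11.5, |4|->7, |1|->2, |5|->9.5, |1|->2, |4|->7, |7|->11.5
Step 3: Attach original signs; sum ranks with positive sign and with negative sign.
W+ = 4.5 + 4.5 + 11.5 + 7 + 11.5 = 39
W- = 2 + 7 + 9.5 + 7 + 2 + 9.5 + 2 = 39
(Check: W+ + W- = 78 should equal n(n+1)/2 = 78.)
Step 4: Test statistic W = min(W+, W-) = 39.
Step 5: Ties in |d|, so use the tie-corrected normal approximation.
        E[W] = n(n+1)/4 = 12*13/4 = 39.
        Tie groups: |d|=1 (t=3), |d|=3 (t=2), |d|=4 (t=3), |d|=5 (t=2), |d|=7 (t=2); sum(t^3 - t) = 66.
        Var[W] = n(n+1)(2n+1)/24 - sum(t^3-t)/48 = 3900/24 - 66/48 = 161.125.
        z = (W - E[W]) / sqrt(Var[W]) = (39 - 39) / 12.6935 = 0.0000.
        Two-sided p = 2*Phi(z) = 1.000000.
Step 6: alpha = 0.05. fail to reject H0.

W+ = 39, W- = 39, W = min = 39, p = 1.000000, fail to reject H0.


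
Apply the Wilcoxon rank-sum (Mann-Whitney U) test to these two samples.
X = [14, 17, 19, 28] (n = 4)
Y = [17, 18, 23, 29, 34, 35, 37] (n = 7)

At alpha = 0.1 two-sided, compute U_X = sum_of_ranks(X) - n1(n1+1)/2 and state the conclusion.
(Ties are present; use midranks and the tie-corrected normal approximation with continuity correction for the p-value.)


Step 1: Combine and sort all 11 observations; assign midranks.
sorted (value, group): (14,X), (17,X), (17,Y), (18,Y), (19,X), (23,Y), (28,X), (29,Y), (34,Y), (35,Y), (37,Y)
ranks: 14->1, 17->2.5, 17->2.5, 18->4, 19->5, 23->6, 28->7, 29->8, 34->9, 35->10, 37->11
Step 2: Rank sum for X: R1 = 1 + 2.5 + 5 + 7 = 15.5.
Step 3: U_X = R1 - n1(n1+1)/2 = 15.5 - 4*5/2 = 15.5 - 10 = 5.5.
       U_Y = n1*n2 - U_X = 28 - 5.5 = 22.5.
Step 4: Ties are present, so use the tie-corrected normal approximation (with continuity correction) for the p-value.
Step 5: p-value = 0.129695; compare to alpha = 0.1. fail to reject H0.

U_X = 5.5, p = 0.129695, fail to reject H0 at alpha = 0.1.


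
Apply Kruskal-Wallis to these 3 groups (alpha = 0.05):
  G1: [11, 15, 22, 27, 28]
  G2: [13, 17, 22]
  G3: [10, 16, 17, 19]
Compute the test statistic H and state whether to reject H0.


Step 1: Combine all N = 12 observations and assign midranks.
sorted (value, group, rank): (10,G3,1), (11,G1,2), (13,G2,3), (15,G1,4), (16,G3,5), (17,G2,6.5), (17,G3,6.5), (19,G3,8), (22,G1,9.5), (22,G2,9.5), (27,G1,11), (28,G1,12)
Step 2: Sum ranks within each group.
R_1 = 38.5 (n_1 = 5)
R_2 = 19 (n_2 = 3)
R_3 = 20.5 (n_3 = 4)
Step 3: H = 12/(N(N+1)) * sum(R_i^2/n_i) - 3(N+1)
     = 12/(12*13) * (38.5^2/5 + 19^2/3 + 20.5^2/4) - 3*13
     = 0.076923 * 521.846 - 39
     = 1.141987.
Step 4: Ties present; correction factor C = 1 - 12/(12^3 - 12) = 0.993007. Corrected H = 1.141987 / 0.993007 = 1.150029.
Step 5: Under H0, H ~ chi^2(2); p-value = 0.562697.
Step 6: alpha = 0.05. fail to reject H0.

H = 1.1500, df = 2, p = 0.562697, fail to reject H0.


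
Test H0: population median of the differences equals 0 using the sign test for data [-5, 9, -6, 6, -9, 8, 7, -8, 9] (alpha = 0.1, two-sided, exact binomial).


Step 1: Discard zero differences. Original n = 9; n_eff = number of nonzero differences = 9.
Nonzero differences (with sign): -5, +9, -6, +6, -9, +8, +7, -8, +9
Step 2: Count signs: positive = 5, negative = 4.
Step 3: Under H0: P(positive) = 0.5, so the number of positives S ~ Bin(9, 0.5).
Step 4: Two-sided exact p-value = sum of Bin(9,0.5) probabilities at or below the observed probability = 1.000000.
Step 5: alpha = 0.1. fail to reject H0.

n_eff = 9, pos = 5, neg = 4, p = 1.000000, fail to reject H0.


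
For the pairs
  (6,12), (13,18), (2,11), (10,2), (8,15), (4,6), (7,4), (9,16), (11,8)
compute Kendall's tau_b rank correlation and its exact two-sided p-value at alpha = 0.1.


Step 1: Enumerate the 36 unordered pairs (i,j) with i<j and classify each by sign(x_j-x_i) * sign(y_j-y_i).
  (1,2):dx=+7,dy=+6->C; (1,3):dx=-4,dy=-1->C; (1,4):dx=+4,dy=-10->D; (1,5):dx=+2,dy=+3->C
  (1,6):dx=-2,dy=-6->C; (1,7):dx=+1,dy=-8->D; (1,8):dx=+3,dy=+4->C; (1,9):dx=+5,dy=-4->D
  (2,3):dx=-11,dy=-7->C; (2,4):dx=-3,dy=-16->C; (2,5):dx=-5,dy=-3->C; (2,6):dx=-9,dy=-12->C
  (2,7):dx=-6,dy=-14->C; (2,8):dx=-4,dy=-2->C; (2,9):dx=-2,dy=-10->C; (3,4):dx=+8,dy=-9->D
  (3,5):dx=+6,dy=+4->C; (3,6):dx=+2,dy=-5->D; (3,7):dx=+5,dy=-7->D; (3,8):dx=+7,dy=+5->C
  (3,9):dx=+9,dy=-3->D; (4,5):dx=-2,dy=+13->D; (4,6):dx=-6,dy=+4->D; (4,7):dx=-3,dy=+2->D
  (4,8):dx=-1,dy=+14->D; (4,9):dx=+1,dy=+6->C; (5,6):dx=-4,dy=-9->C; (5,7):dx=-1,dy=-11->C
  (5,8):dx=+1,dy=+1->C; (5,9):dx=+3,dy=-7->D; (6,7):dx=+3,dy=-2->D; (6,8):dx=+5,dy=+10->C
  (6,9):dx=+7,dy=+2->C; (7,8):dx=+2,dy=+12->C; (7,9):dx=+4,dy=+4->C; (8,9):dx=+2,dy=-8->D
Step 2: C = 22, D = 14, total pairs = 36.
Step 3: tau = (C - D)/(n(n-1)/2) = (22 - 14)/36 = 0.222222.
Step 4: Exact two-sided p-value (enumerate n! = 362880 permutations of y under H0): p = 0.476709.
Step 5: alpha = 0.1. fail to reject H0.

tau_b = 0.2222 (C=22, D=14), p = 0.476709, fail to reject H0.


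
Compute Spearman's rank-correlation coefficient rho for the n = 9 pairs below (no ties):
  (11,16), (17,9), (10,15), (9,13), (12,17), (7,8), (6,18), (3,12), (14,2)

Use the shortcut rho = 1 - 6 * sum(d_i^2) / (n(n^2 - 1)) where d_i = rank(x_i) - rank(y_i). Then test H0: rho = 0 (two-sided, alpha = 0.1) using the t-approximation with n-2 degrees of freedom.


Step 1: Rank x and y separately (midranks; no ties here).
rank(x): 11->6, 17->9, 10->5, 9->4, 12->7, 7->3, 6->2, 3->1, 14->8
rank(y): 16->7, 9->3, 15->6, 13->5, 17->8, 8->2, 18->9, 12->4, 2->1
Step 2: d_i = R_x(i) - R_y(i); compute d_i^2.
  (6-7)^2=1, (9-3)^2=36, (5-6)^2=1, (4-5)^2=1, (7-8)^2=1, (3-2)^2=1, (2-9)^2=49, (1-4)^2=9, (8-1)^2=49
sum(d^2) = 148.
Step 3: rho = 1 - 6*148 / (9*(9^2 - 1)) = 1 - 888/720 = -0.233333.
Step 4: Under H0, t = rho * sqrt((n-2)/(1-rho^2)) = -0.6349 ~ t(7).
Step 5: Two-sided p-value from the t-distribution with 7 df = 0.545699.
Step 6: alpha = 0.1. fail to reject H0.

rho = -0.2333, p = 0.545699, fail to reject H0 at alpha = 0.1.


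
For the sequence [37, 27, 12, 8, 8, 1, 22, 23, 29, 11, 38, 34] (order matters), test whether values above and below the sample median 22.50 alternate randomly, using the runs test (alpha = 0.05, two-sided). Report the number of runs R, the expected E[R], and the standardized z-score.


Step 1: Compute median = 22.50; label A = above, B = below.
Labels in order: AABBBBBAABAA  (n_A = 6, n_B = 6)
Step 2: Count runs R = 5.
Step 3: Under H0 (random ordering), E[R] = 2*n_A*n_B/(n_A+n_B) + 1 = 2*6*6/12 + 1 = 7.0000.
        Var[R] = 2*n_A*n_B*(2*n_A*n_B - n_A - n_B) / ((n_A+n_B)^2 * (n_A+n_B-1)) = 4320/1584 = 2.7273.
        SD[R] = 1.6514.
Step 4: Continuity-corrected z = (R + 0.5 - E[R]) / SD[R] = (5 + 0.5 - 7.0000) / 1.6514 = -0.9083.
Step 5: Two-sided p-value via normal approximation = 2*(1 - Phi(|z|)) = 0.363722.
Step 6: alpha = 0.05. fail to reject H0.

R = 5, z = -0.9083, p = 0.363722, fail to reject H0.


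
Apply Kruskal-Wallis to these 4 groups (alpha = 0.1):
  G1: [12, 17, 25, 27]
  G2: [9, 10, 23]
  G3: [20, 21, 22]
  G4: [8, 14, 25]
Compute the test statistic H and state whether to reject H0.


Step 1: Combine all N = 13 observations and assign midranks.
sorted (value, group, rank): (8,G4,1), (9,G2,2), (10,G2,3), (12,G1,4), (14,G4,5), (17,G1,6), (20,G3,7), (21,G3,8), (22,G3,9), (23,G2,10), (25,G1,11.5), (25,G4,11.5), (27,G1,13)
Step 2: Sum ranks within each group.
R_1 = 34.5 (n_1 = 4)
R_2 = 15 (n_2 = 3)
R_3 = 24 (n_3 = 3)
R_4 = 17.5 (n_4 = 3)
Step 3: H = 12/(N(N+1)) * sum(R_i^2/n_i) - 3(N+1)
     = 12/(13*14) * (34.5^2/4 + 15^2/3 + 24^2/3 + 17.5^2/3) - 3*14
     = 0.065934 * 666.646 - 42
     = 1.954670.
Step 4: Ties present; correction factor C = 1 - 6/(13^3 - 13) = 0.997253. Corrected H = 1.954670 / 0.997253 = 1.960055.
Step 5: Under H0, H ~ chi^2(3); p-value = 0.580739.
Step 6: alpha = 0.1. fail to reject H0.

H = 1.9601, df = 3, p = 0.580739, fail to reject H0.


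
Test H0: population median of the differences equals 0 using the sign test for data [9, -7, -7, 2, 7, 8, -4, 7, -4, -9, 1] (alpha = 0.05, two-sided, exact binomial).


Step 1: Discard zero differences. Original n = 11; n_eff = number of nonzero differences = 11.
Nonzero differences (with sign): +9, -7, -7, +2, +7, +8, -4, +7, -4, -9, +1
Step 2: Count signs: positive = 6, negative = 5.
Step 3: Under H0: P(positive) = 0.5, so the number of positives S ~ Bin(11, 0.5).
Step 4: Two-sided exact p-value = sum of Bin(11,0.5) probabilities at or below the observed probability = 1.000000.
Step 5: alpha = 0.05. fail to reject H0.

n_eff = 11, pos = 6, neg = 5, p = 1.000000, fail to reject H0.


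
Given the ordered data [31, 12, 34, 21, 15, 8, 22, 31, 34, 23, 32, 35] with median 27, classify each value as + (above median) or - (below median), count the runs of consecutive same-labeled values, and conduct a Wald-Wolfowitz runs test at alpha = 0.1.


Step 1: Compute median = 27; label A = above, B = below.
Labels in order: ABABBBBAABAA  (n_A = 6, n_B = 6)
Step 2: Count runs R = 7.
Step 3: Under H0 (random ordering), E[R] = 2*n_A*n_B/(n_A+n_B) + 1 = 2*6*6/12 + 1 = 7.0000.
        Var[R] = 2*n_A*n_B*(2*n_A*n_B - n_A - n_B) / ((n_A+n_B)^2 * (n_A+n_B-1)) = 4320/1584 = 2.7273.
        SD[R] = 1.6514.
Step 4: R = E[R], so z = 0 with no continuity correction.
Step 5: Two-sided p-value via normal approximation = 2*(1 - Phi(|z|)) = 1.000000.
Step 6: alpha = 0.1. fail to reject H0.

R = 7, z = 0.0000, p = 1.000000, fail to reject H0.


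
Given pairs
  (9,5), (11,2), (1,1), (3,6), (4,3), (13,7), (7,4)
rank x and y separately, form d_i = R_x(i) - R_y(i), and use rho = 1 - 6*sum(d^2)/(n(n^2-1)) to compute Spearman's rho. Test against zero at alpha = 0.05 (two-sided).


Step 1: Rank x and y separately (midranks; no ties here).
rank(x): 9->5, 11->6, 1->1, 3->2, 4->3, 13->7, 7->4
rank(y): 5->5, 2->2, 1->1, 6->6, 3->3, 7->7, 4->4
Step 2: d_i = R_x(i) - R_y(i); compute d_i^2.
  (5-5)^2=0, (6-2)^2=16, (1-1)^2=0, (2-6)^2=16, (3-3)^2=0, (7-7)^2=0, (4-4)^2=0
sum(d^2) = 32.
Step 3: rho = 1 - 6*32 / (7*(7^2 - 1)) = 1 - 192/336 = 0.428571.
Step 4: Under H0, t = rho * sqrt((n-2)/(1-rho^2)) = 1.0607 ~ t(5).
Step 5: Two-sided p-value from the t-distribution with 5 df = 0.337368.
Step 6: alpha = 0.05. fail to reject H0.

rho = 0.4286, p = 0.337368, fail to reject H0 at alpha = 0.05.


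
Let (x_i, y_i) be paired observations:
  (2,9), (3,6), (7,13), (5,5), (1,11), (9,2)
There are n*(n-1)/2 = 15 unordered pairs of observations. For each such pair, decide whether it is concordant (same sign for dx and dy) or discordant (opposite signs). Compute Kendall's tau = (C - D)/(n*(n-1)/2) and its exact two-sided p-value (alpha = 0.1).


Step 1: Enumerate the 15 unordered pairs (i,j) with i<j and classify each by sign(x_j-x_i) * sign(y_j-y_i).
  (1,2):dx=+1,dy=-3->D; (1,3):dx=+5,dy=+4->C; (1,4):dx=+3,dy=-4->D; (1,5):dx=-1,dy=+2->D
  (1,6):dx=+7,dy=-7->D; (2,3):dx=+4,dy=+7->C; (2,4):dx=+2,dy=-1->D; (2,5):dx=-2,dy=+5->D
  (2,6):dx=+6,dy=-4->D; (3,4):dx=-2,dy=-8->C; (3,5):dx=-6,dy=-2->C; (3,6):dx=+2,dy=-11->D
  (4,5):dx=-4,dy=+6->D; (4,6):dx=+4,dy=-3->D; (5,6):dx=+8,dy=-9->D
Step 2: C = 4, D = 11, total pairs = 15.
Step 3: tau = (C - D)/(n(n-1)/2) = (4 - 11)/15 = -0.466667.
Step 4: Exact two-sided p-value (enumerate n! = 720 permutations of y under H0): p = 0.272222.
Step 5: alpha = 0.1. fail to reject H0.

tau_b = -0.4667 (C=4, D=11), p = 0.272222, fail to reject H0.


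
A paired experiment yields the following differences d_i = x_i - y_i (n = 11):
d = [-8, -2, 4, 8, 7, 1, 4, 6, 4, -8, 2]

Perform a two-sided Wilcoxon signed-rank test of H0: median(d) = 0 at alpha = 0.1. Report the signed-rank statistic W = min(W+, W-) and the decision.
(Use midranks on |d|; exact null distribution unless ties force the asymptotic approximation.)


Step 1: Drop any zero differences (none here) and take |d_i|.
|d| = [8, 2, 4, 8, 7, 1, 4, 6, 4, 8, 2]
Step 2: Midrank |d_i| (ties get averaged ranks).
ranks: |8|->10, |2|->2.5, |4|->5, |8|->10, |7|->8, |1|->1, |4|->5, |6|->7, |4|->5, |8|->10, |2|->2.5
Step 3: Attach original signs; sum ranks with positive sign and with negative sign.
W+ = 5 + 10 + 8 + 1 + 5 + 7 + 5 + 2.5 = 43.5
W- = 10 + 2.5 + 10 = 22.5
(Check: W+ + W- = 66 should equal n(n+1)/2 = 66.)
Step 4: Test statistic W = min(W+, W-) = 22.5.
Step 5: Ties in |d|, so use the tie-corrected normal approximation.
        E[W] = n(n+1)/4 = 11*12/4 = 33.
        Tie groups: |d|=2 (t=2), |d|=4 (t=3), |d|=8 (t=3); sum(t^3 - t) = 54.
        Var[W] = n(n+1)(2n+1)/24 - sum(t^3-t)/48 = 3036/24 - 54/48 = 125.375.
        z = (W - E[W]) / sqrt(Var[W]) = (22.5 - 33) / 11.1971 = -0.9377.
        Two-sided p = 2*Phi(z) = 0.348377.
Step 6: alpha = 0.1. fail to reject H0.

W+ = 43.5, W- = 22.5, W = min = 22.5, p = 0.348377, fail to reject H0.


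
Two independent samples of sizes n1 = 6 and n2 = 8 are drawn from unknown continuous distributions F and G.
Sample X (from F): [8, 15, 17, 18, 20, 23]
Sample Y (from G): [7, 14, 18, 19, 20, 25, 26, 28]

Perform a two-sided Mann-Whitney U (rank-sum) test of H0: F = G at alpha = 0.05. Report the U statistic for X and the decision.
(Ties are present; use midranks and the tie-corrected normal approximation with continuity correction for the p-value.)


Step 1: Combine and sort all 14 observations; assign midranks.
sorted (value, group): (7,Y), (8,X), (14,Y), (15,X), (17,X), (18,X), (18,Y), (19,Y), (20,X), (20,Y), (23,X), (25,Y), (26,Y), (28,Y)
ranks: 7->1, 8->2, 14->3, 15->4, 17->5, 18->6.5, 18->6.5, 19->8, 20->9.5, 20->9.5, 23->11, 25->12, 26->13, 28->14
Step 2: Rank sum for X: R1 = 2 + 4 + 5 + 6.5 + 9.5 + 11 = 38.
Step 3: U_X = R1 - n1(n1+1)/2 = 38 - 6*7/2 = 38 - 21 = 17.
       U_Y = n1*n2 - U_X = 48 - 17 = 31.
Step 4: Ties are present, so use the tie-corrected normal approximation (with continuity correction) for the p-value.
Step 5: p-value = 0.400350; compare to alpha = 0.05. fail to reject H0.

U_X = 17, p = 0.400350, fail to reject H0 at alpha = 0.05.


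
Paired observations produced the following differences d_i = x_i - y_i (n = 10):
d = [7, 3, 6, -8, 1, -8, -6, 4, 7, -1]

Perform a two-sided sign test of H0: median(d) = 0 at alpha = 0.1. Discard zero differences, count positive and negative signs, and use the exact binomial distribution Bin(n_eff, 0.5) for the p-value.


Step 1: Discard zero differences. Original n = 10; n_eff = number of nonzero differences = 10.
Nonzero differences (with sign): +7, +3, +6, -8, +1, -8, -6, +4, +7, -1
Step 2: Count signs: positive = 6, negative = 4.
Step 3: Under H0: P(positive) = 0.5, so the number of positives S ~ Bin(10, 0.5).
Step 4: Two-sided exact p-value = sum of Bin(10,0.5) probabilities at or below the observed probability = 0.753906.
Step 5: alpha = 0.1. fail to reject H0.

n_eff = 10, pos = 6, neg = 4, p = 0.753906, fail to reject H0.


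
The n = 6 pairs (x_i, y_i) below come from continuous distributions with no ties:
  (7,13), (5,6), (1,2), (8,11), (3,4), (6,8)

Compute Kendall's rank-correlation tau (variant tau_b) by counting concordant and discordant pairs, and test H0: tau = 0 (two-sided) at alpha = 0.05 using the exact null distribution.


Step 1: Enumerate the 15 unordered pairs (i,j) with i<j and classify each by sign(x_j-x_i) * sign(y_j-y_i).
  (1,2):dx=-2,dy=-7->C; (1,3):dx=-6,dy=-11->C; (1,4):dx=+1,dy=-2->D; (1,5):dx=-4,dy=-9->C
  (1,6):dx=-1,dy=-5->C; (2,3):dx=-4,dy=-4->C; (2,4):dx=+3,dy=+5->C; (2,5):dx=-2,dy=-2->C
  (2,6):dx=+1,dy=+2->C; (3,4):dx=+7,dy=+9->C; (3,5):dx=+2,dy=+2->C; (3,6):dx=+5,dy=+6->C
  (4,5):dx=-5,dy=-7->C; (4,6):dx=-2,dy=-3->C; (5,6):dx=+3,dy=+4->C
Step 2: C = 14, D = 1, total pairs = 15.
Step 3: tau = (C - D)/(n(n-1)/2) = (14 - 1)/15 = 0.866667.
Step 4: Exact two-sided p-value (enumerate n! = 720 permutations of y under H0): p = 0.016667.
Step 5: alpha = 0.05. reject H0.

tau_b = 0.8667 (C=14, D=1), p = 0.016667, reject H0.


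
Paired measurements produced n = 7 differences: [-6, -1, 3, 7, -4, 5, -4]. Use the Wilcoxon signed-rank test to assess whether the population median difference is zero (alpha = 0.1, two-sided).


Step 1: Drop any zero differences (none here) and take |d_i|.
|d| = [6, 1, 3, 7, 4, 5, 4]
Step 2: Midrank |d_i| (ties get averaged ranks).
ranks: |6|->6, |1|->1, |3|->2, |7|->7, |4|->3.5, |5|->5, |4|->3.5
Step 3: Attach original signs; sum ranks with positive sign and with negative sign.
W+ = 2 + 7 + 5 = 14
W- = 6 + 1 + 3.5 + 3.5 = 14
(Check: W+ + W- = 28 should equal n(n+1)/2 = 28.)
Step 4: Test statistic W = min(W+, W-) = 14.
Step 5: Ties in |d|, so use the tie-corrected normal approximation.
        E[W] = n(n+1)/4 = 7*8/4 = 14.
        Tie groups: |d|=4 (t=2); sum(t^3 - t) = 6.
        Var[W] = n(n+1)(2n+1)/24 - sum(t^3-t)/48 = 840/24 - 6/48 = 34.875.
        z = (W - E[W]) / sqrt(Var[W]) = (14 - 14) / 5.9055 = 0.0000.
        Two-sided p = 2*Phi(z) = 1.000000.
Step 6: alpha = 0.1. fail to reject H0.

W+ = 14, W- = 14, W = min = 14, p = 1.000000, fail to reject H0.


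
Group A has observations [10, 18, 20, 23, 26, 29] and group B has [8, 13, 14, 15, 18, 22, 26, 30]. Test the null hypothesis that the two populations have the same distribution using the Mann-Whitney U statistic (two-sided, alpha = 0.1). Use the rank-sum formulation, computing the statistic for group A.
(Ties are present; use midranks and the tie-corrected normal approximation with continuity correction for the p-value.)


Step 1: Combine and sort all 14 observations; assign midranks.
sorted (value, group): (8,Y), (10,X), (13,Y), (14,Y), (15,Y), (18,X), (18,Y), (20,X), (22,Y), (23,X), (26,X), (26,Y), (29,X), (30,Y)
ranks: 8->1, 10->2, 13->3, 14->4, 15->5, 18->6.5, 18->6.5, 20->8, 22->9, 23->10, 26->11.5, 26->11.5, 29->13, 30->14
Step 2: Rank sum for X: R1 = 2 + 6.5 + 8 + 10 + 11.5 + 13 = 51.
Step 3: U_X = R1 - n1(n1+1)/2 = 51 - 6*7/2 = 51 - 21 = 30.
       U_Y = n1*n2 - U_X = 48 - 30 = 18.
Step 4: Ties are present, so use the tie-corrected normal approximation (with continuity correction) for the p-value.
Step 5: p-value = 0.476705; compare to alpha = 0.1. fail to reject H0.

U_X = 30, p = 0.476705, fail to reject H0 at alpha = 0.1.


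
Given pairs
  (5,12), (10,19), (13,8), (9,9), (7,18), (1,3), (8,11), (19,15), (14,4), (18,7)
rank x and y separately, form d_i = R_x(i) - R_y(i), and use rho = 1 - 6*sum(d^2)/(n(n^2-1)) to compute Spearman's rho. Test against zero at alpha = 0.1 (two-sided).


Step 1: Rank x and y separately (midranks; no ties here).
rank(x): 5->2, 10->6, 13->7, 9->5, 7->3, 1->1, 8->4, 19->10, 14->8, 18->9
rank(y): 12->7, 19->10, 8->4, 9->5, 18->9, 3->1, 11->6, 15->8, 4->2, 7->3
Step 2: d_i = R_x(i) - R_y(i); compute d_i^2.
  (2-7)^2=25, (6-10)^2=16, (7-4)^2=9, (5-5)^2=0, (3-9)^2=36, (1-1)^2=0, (4-6)^2=4, (10-8)^2=4, (8-2)^2=36, (9-3)^2=36
sum(d^2) = 166.
Step 3: rho = 1 - 6*166 / (10*(10^2 - 1)) = 1 - 996/990 = -0.006061.
Step 4: Under H0, t = rho * sqrt((n-2)/(1-rho^2)) = -0.0171 ~ t(8).
Step 5: Two-sided p-value from the t-distribution with 8 df = 0.986743.
Step 6: alpha = 0.1. fail to reject H0.

rho = -0.0061, p = 0.986743, fail to reject H0 at alpha = 0.1.


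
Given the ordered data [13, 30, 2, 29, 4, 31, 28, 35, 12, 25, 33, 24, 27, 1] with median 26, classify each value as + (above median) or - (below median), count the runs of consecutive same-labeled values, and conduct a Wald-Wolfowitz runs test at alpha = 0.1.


Step 1: Compute median = 26; label A = above, B = below.
Labels in order: BABABAAABBABAB  (n_A = 7, n_B = 7)
Step 2: Count runs R = 11.
Step 3: Under H0 (random ordering), E[R] = 2*n_A*n_B/(n_A+n_B) + 1 = 2*7*7/14 + 1 = 8.0000.
        Var[R] = 2*n_A*n_B*(2*n_A*n_B - n_A - n_B) / ((n_A+n_B)^2 * (n_A+n_B-1)) = 8232/2548 = 3.2308.
        SD[R] = 1.7974.
Step 4: Continuity-corrected z = (R - 0.5 - E[R]) / SD[R] = (11 - 0.5 - 8.0000) / 1.7974 = 1.3909.
Step 5: Two-sided p-value via normal approximation = 2*(1 - Phi(|z|)) = 0.164264.
Step 6: alpha = 0.1. fail to reject H0.

R = 11, z = 1.3909, p = 0.164264, fail to reject H0.


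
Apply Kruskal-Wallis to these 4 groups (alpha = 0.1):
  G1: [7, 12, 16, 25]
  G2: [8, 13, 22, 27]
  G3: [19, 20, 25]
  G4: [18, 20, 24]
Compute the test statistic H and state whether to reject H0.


Step 1: Combine all N = 14 observations and assign midranks.
sorted (value, group, rank): (7,G1,1), (8,G2,2), (12,G1,3), (13,G2,4), (16,G1,5), (18,G4,6), (19,G3,7), (20,G3,8.5), (20,G4,8.5), (22,G2,10), (24,G4,11), (25,G1,12.5), (25,G3,12.5), (27,G2,14)
Step 2: Sum ranks within each group.
R_1 = 21.5 (n_1 = 4)
R_2 = 30 (n_2 = 4)
R_3 = 28 (n_3 = 3)
R_4 = 25.5 (n_4 = 3)
Step 3: H = 12/(N(N+1)) * sum(R_i^2/n_i) - 3(N+1)
     = 12/(14*15) * (21.5^2/4 + 30^2/4 + 28^2/3 + 25.5^2/3) - 3*15
     = 0.057143 * 818.646 - 45
     = 1.779762.
Step 4: Ties present; correction factor C = 1 - 12/(14^3 - 14) = 0.995604. Corrected H = 1.779762 / 0.995604 = 1.787620.
Step 5: Under H0, H ~ chi^2(3); p-value = 0.617633.
Step 6: alpha = 0.1. fail to reject H0.

H = 1.7876, df = 3, p = 0.617633, fail to reject H0.


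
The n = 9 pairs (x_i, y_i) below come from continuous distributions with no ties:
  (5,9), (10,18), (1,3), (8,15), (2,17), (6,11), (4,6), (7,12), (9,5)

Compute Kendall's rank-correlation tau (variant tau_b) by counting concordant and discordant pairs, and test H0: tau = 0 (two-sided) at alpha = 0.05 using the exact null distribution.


Step 1: Enumerate the 36 unordered pairs (i,j) with i<j and classify each by sign(x_j-x_i) * sign(y_j-y_i).
  (1,2):dx=+5,dy=+9->C; (1,3):dx=-4,dy=-6->C; (1,4):dx=+3,dy=+6->C; (1,5):dx=-3,dy=+8->D
  (1,6):dx=+1,dy=+2->C; (1,7):dx=-1,dy=-3->C; (1,8):dx=+2,dy=+3->C; (1,9):dx=+4,dy=-4->D
  (2,3):dx=-9,dy=-15->C; (2,4):dx=-2,dy=-3->C; (2,5):dx=-8,dy=-1->C; (2,6):dx=-4,dy=-7->C
  (2,7):dx=-6,dy=-12->C; (2,8):dx=-3,dy=-6->C; (2,9):dx=-1,dy=-13->C; (3,4):dx=+7,dy=+12->C
  (3,5):dx=+1,dy=+14->C; (3,6):dx=+5,dy=+8->C; (3,7):dx=+3,dy=+3->C; (3,8):dx=+6,dy=+9->C
  (3,9):dx=+8,dy=+2->C; (4,5):dx=-6,dy=+2->D; (4,6):dx=-2,dy=-4->C; (4,7):dx=-4,dy=-9->C
  (4,8):dx=-1,dy=-3->C; (4,9):dx=+1,dy=-10->D; (5,6):dx=+4,dy=-6->D; (5,7):dx=+2,dy=-11->D
  (5,8):dx=+5,dy=-5->D; (5,9):dx=+7,dy=-12->D; (6,7):dx=-2,dy=-5->C; (6,8):dx=+1,dy=+1->C
  (6,9):dx=+3,dy=-6->D; (7,8):dx=+3,dy=+6->C; (7,9):dx=+5,dy=-1->D; (8,9):dx=+2,dy=-7->D
Step 2: C = 25, D = 11, total pairs = 36.
Step 3: tau = (C - D)/(n(n-1)/2) = (25 - 11)/36 = 0.388889.
Step 4: Exact two-sided p-value (enumerate n! = 362880 permutations of y under H0): p = 0.180181.
Step 5: alpha = 0.05. fail to reject H0.

tau_b = 0.3889 (C=25, D=11), p = 0.180181, fail to reject H0.


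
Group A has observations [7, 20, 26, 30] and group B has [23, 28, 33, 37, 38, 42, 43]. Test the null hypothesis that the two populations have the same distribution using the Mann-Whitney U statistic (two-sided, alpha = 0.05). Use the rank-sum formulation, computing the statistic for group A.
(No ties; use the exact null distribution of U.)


Step 1: Combine and sort all 11 observations; assign midranks.
sorted (value, group): (7,X), (20,X), (23,Y), (26,X), (28,Y), (30,X), (33,Y), (37,Y), (38,Y), (42,Y), (43,Y)
ranks: 7->1, 20->2, 23->3, 26->4, 28->5, 30->6, 33->7, 37->8, 38->9, 42->10, 43->11
Step 2: Rank sum for X: R1 = 1 + 2 + 4 + 6 = 13.
Step 3: U_X = R1 - n1(n1+1)/2 = 13 - 4*5/2 = 13 - 10 = 3.
       U_Y = n1*n2 - U_X = 28 - 3 = 25.
Step 4: No ties, so the exact null distribution of U (based on enumerating the C(11,4) = 330 equally likely rank assignments) gives the two-sided p-value.
Step 5: p-value = 0.042424; compare to alpha = 0.05. reject H0.

U_X = 3, p = 0.042424, reject H0 at alpha = 0.05.


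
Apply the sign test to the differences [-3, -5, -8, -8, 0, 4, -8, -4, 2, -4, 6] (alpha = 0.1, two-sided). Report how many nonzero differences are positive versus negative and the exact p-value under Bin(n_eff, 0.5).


Step 1: Discard zero differences. Original n = 11; n_eff = number of nonzero differences = 10.
Nonzero differences (with sign): -3, -5, -8, -8, +4, -8, -4, +2, -4, +6
Step 2: Count signs: positive = 3, negative = 7.
Step 3: Under H0: P(positive) = 0.5, so the number of positives S ~ Bin(10, 0.5).
Step 4: Two-sided exact p-value = sum of Bin(10,0.5) probabilities at or below the observed probability = 0.343750.
Step 5: alpha = 0.1. fail to reject H0.

n_eff = 10, pos = 3, neg = 7, p = 0.343750, fail to reject H0.


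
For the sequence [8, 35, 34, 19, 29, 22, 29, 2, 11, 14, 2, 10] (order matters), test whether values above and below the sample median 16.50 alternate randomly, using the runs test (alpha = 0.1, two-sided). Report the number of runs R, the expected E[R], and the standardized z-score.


Step 1: Compute median = 16.50; label A = above, B = below.
Labels in order: BAAAAAABBBBB  (n_A = 6, n_B = 6)
Step 2: Count runs R = 3.
Step 3: Under H0 (random ordering), E[R] = 2*n_A*n_B/(n_A+n_B) + 1 = 2*6*6/12 + 1 = 7.0000.
        Var[R] = 2*n_A*n_B*(2*n_A*n_B - n_A - n_B) / ((n_A+n_B)^2 * (n_A+n_B-1)) = 4320/1584 = 2.7273.
        SD[R] = 1.6514.
Step 4: Continuity-corrected z = (R + 0.5 - E[R]) / SD[R] = (3 + 0.5 - 7.0000) / 1.6514 = -2.1194.
Step 5: Two-sided p-value via normal approximation = 2*(1 - Phi(|z|)) = 0.034060.
Step 6: alpha = 0.1. reject H0.

R = 3, z = -2.1194, p = 0.034060, reject H0.


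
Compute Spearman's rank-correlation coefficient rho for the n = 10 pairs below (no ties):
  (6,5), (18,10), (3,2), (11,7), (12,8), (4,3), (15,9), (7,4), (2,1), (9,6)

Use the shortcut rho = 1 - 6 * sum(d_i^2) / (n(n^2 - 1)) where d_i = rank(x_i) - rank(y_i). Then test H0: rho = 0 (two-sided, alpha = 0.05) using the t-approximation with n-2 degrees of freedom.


Step 1: Rank x and y separately (midranks; no ties here).
rank(x): 6->4, 18->10, 3->2, 11->7, 12->8, 4->3, 15->9, 7->5, 2->1, 9->6
rank(y): 5->5, 10->10, 2->2, 7->7, 8->8, 3->3, 9->9, 4->4, 1->1, 6->6
Step 2: d_i = R_x(i) - R_y(i); compute d_i^2.
  (4-5)^2=1, (10-10)^2=0, (2-2)^2=0, (7-7)^2=0, (8-8)^2=0, (3-3)^2=0, (9-9)^2=0, (5-4)^2=1, (1-1)^2=0, (6-6)^2=0
sum(d^2) = 2.
Step 3: rho = 1 - 6*2 / (10*(10^2 - 1)) = 1 - 12/990 = 0.987879.
Step 4: Under H0, t = rho * sqrt((n-2)/(1-rho^2)) = 18.0003 ~ t(8).
Step 5: Two-sided p-value from the t-distribution with 8 df = 0.000000.
Step 6: alpha = 0.05. reject H0.

rho = 0.9879, p = 0.000000, reject H0 at alpha = 0.05.


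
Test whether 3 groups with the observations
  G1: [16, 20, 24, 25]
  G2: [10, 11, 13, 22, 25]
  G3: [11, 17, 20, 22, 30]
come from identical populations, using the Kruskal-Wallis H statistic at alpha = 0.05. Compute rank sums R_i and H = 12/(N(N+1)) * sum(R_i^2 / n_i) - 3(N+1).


Step 1: Combine all N = 14 observations and assign midranks.
sorted (value, group, rank): (10,G2,1), (11,G2,2.5), (11,G3,2.5), (13,G2,4), (16,G1,5), (17,G3,6), (20,G1,7.5), (20,G3,7.5), (22,G2,9.5), (22,G3,9.5), (24,G1,11), (25,G1,12.5), (25,G2,12.5), (30,G3,14)
Step 2: Sum ranks within each group.
R_1 = 36 (n_1 = 4)
R_2 = 29.5 (n_2 = 5)
R_3 = 39.5 (n_3 = 5)
Step 3: H = 12/(N(N+1)) * sum(R_i^2/n_i) - 3(N+1)
     = 12/(14*15) * (36^2/4 + 29.5^2/5 + 39.5^2/5) - 3*15
     = 0.057143 * 810.1 - 45
     = 1.291429.
Step 4: Ties present; correction factor C = 1 - 24/(14^3 - 14) = 0.991209. Corrected H = 1.291429 / 0.991209 = 1.302882.
Step 5: Under H0, H ~ chi^2(2); p-value = 0.521294.
Step 6: alpha = 0.05. fail to reject H0.

H = 1.3029, df = 2, p = 0.521294, fail to reject H0.


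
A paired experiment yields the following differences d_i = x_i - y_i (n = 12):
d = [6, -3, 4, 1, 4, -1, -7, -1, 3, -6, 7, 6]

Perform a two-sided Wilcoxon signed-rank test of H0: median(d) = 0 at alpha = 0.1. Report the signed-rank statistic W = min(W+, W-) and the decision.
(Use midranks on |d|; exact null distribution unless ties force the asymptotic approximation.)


Step 1: Drop any zero differences (none here) and take |d_i|.
|d| = [6, 3, 4, 1, 4, 1, 7, 1, 3, 6, 7, 6]
Step 2: Midrank |d_i| (ties get averaged ranks).
ranks: |6|->9, |3|->4.5, |4|->6.5, |1|->2, |4|->6.5, |1|->2, |7|->11.5, |1|->2, |3|->4.5, |6|->9, |7|->11.5, |6|->9
Step 3: Attach original signs; sum ranks with positive sign and with negative sign.
W+ = 9 + 6.5 + 2 + 6.5 + 4.5 + 11.5 + 9 = 49
W- = 4.5 + 2 + 11.5 + 2 + 9 = 29
(Check: W+ + W- = 78 should equal n(n+1)/2 = 78.)
Step 4: Test statistic W = min(W+, W-) = 29.
Step 5: Ties in |d|, so use the tie-corrected normal approximation.
        E[W] = n(n+1)/4 = 12*13/4 = 39.
        Tie groups: |d|=1 (t=3), |d|=3 (t=2), |d|=4 (t=2), |d|=6 (t=3), |d|=7 (t=2); sum(t^3 - t) = 66.
        Var[W] = n(n+1)(2n+1)/24 - sum(t^3-t)/48 = 3900/24 - 66/48 = 161.125.
        z = (W - E[W]) / sqrt(Var[W]) = (29 - 39) / 12.6935 = -0.7878.
        Two-sided p = 2*Phi(z) = 0.430811.
Step 6: alpha = 0.1. fail to reject H0.

W+ = 49, W- = 29, W = min = 29, p = 0.430811, fail to reject H0.


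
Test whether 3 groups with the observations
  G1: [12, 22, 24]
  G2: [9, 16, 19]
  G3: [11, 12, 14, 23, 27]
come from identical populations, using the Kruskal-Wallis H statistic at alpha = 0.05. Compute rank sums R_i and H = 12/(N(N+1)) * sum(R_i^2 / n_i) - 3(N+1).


Step 1: Combine all N = 11 observations and assign midranks.
sorted (value, group, rank): (9,G2,1), (11,G3,2), (12,G1,3.5), (12,G3,3.5), (14,G3,5), (16,G2,6), (19,G2,7), (22,G1,8), (23,G3,9), (24,G1,10), (27,G3,11)
Step 2: Sum ranks within each group.
R_1 = 21.5 (n_1 = 3)
R_2 = 14 (n_2 = 3)
R_3 = 30.5 (n_3 = 5)
Step 3: H = 12/(N(N+1)) * sum(R_i^2/n_i) - 3(N+1)
     = 12/(11*12) * (21.5^2/3 + 14^2/3 + 30.5^2/5) - 3*12
     = 0.090909 * 405.467 - 36
     = 0.860606.
Step 4: Ties present; correction factor C = 1 - 6/(11^3 - 11) = 0.995455. Corrected H = 0.860606 / 0.995455 = 0.864536.
Step 5: Under H0, H ~ chi^2(2); p-value = 0.649035.
Step 6: alpha = 0.05. fail to reject H0.

H = 0.8645, df = 2, p = 0.649035, fail to reject H0.


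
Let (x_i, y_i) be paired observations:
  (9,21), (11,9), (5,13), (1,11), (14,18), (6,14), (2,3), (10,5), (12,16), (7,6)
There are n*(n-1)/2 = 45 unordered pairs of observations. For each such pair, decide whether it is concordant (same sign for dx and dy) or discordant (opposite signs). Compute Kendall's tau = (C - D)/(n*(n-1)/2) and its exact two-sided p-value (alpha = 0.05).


Step 1: Enumerate the 45 unordered pairs (i,j) with i<j and classify each by sign(x_j-x_i) * sign(y_j-y_i).
  (1,2):dx=+2,dy=-12->D; (1,3):dx=-4,dy=-8->C; (1,4):dx=-8,dy=-10->C; (1,5):dx=+5,dy=-3->D
  (1,6):dx=-3,dy=-7->C; (1,7):dx=-7,dy=-18->C; (1,8):dx=+1,dy=-16->D; (1,9):dx=+3,dy=-5->D
  (1,10):dx=-2,dy=-15->C; (2,3):dx=-6,dy=+4->D; (2,4):dx=-10,dy=+2->D; (2,5):dx=+3,dy=+9->C
  (2,6):dx=-5,dy=+5->D; (2,7):dx=-9,dy=-6->C; (2,8):dx=-1,dy=-4->C; (2,9):dx=+1,dy=+7->C
  (2,10):dx=-4,dy=-3->C; (3,4):dx=-4,dy=-2->C; (3,5):dx=+9,dy=+5->C; (3,6):dx=+1,dy=+1->C
  (3,7):dx=-3,dy=-10->C; (3,8):dx=+5,dy=-8->D; (3,9):dx=+7,dy=+3->C; (3,10):dx=+2,dy=-7->D
  (4,5):dx=+13,dy=+7->C; (4,6):dx=+5,dy=+3->C; (4,7):dx=+1,dy=-8->D; (4,8):dx=+9,dy=-6->D
  (4,9):dx=+11,dy=+5->C; (4,10):dx=+6,dy=-5->D; (5,6):dx=-8,dy=-4->C; (5,7):dx=-12,dy=-15->C
  (5,8):dx=-4,dy=-13->C; (5,9):dx=-2,dy=-2->C; (5,10):dx=-7,dy=-12->C; (6,7):dx=-4,dy=-11->C
  (6,8):dx=+4,dy=-9->D; (6,9):dx=+6,dy=+2->C; (6,10):dx=+1,dy=-8->D; (7,8):dx=+8,dy=+2->C
  (7,9):dx=+10,dy=+13->C; (7,10):dx=+5,dy=+3->C; (8,9):dx=+2,dy=+11->C; (8,10):dx=-3,dy=+1->D
  (9,10):dx=-5,dy=-10->C
Step 2: C = 30, D = 15, total pairs = 45.
Step 3: tau = (C - D)/(n(n-1)/2) = (30 - 15)/45 = 0.333333.
Step 4: Exact two-sided p-value (enumerate n! = 3628800 permutations of y under H0): p = 0.216373.
Step 5: alpha = 0.05. fail to reject H0.

tau_b = 0.3333 (C=30, D=15), p = 0.216373, fail to reject H0.


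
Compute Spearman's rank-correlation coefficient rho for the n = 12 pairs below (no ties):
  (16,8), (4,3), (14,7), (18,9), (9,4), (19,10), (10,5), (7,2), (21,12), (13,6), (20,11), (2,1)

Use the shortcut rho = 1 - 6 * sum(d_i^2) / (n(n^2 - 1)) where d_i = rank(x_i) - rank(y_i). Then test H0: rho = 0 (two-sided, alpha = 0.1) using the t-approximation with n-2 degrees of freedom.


Step 1: Rank x and y separately (midranks; no ties here).
rank(x): 16->8, 4->2, 14->7, 18->9, 9->4, 19->10, 10->5, 7->3, 21->12, 13->6, 20->11, 2->1
rank(y): 8->8, 3->3, 7->7, 9->9, 4->4, 10->10, 5->5, 2->2, 12->12, 6->6, 11->11, 1->1
Step 2: d_i = R_x(i) - R_y(i); compute d_i^2.
  (8-8)^2=0, (2-3)^2=1, (7-7)^2=0, (9-9)^2=0, (4-4)^2=0, (10-10)^2=0, (5-5)^2=0, (3-2)^2=1, (12-12)^2=0, (6-6)^2=0, (11-11)^2=0, (1-1)^2=0
sum(d^2) = 2.
Step 3: rho = 1 - 6*2 / (12*(12^2 - 1)) = 1 - 12/1716 = 0.993007.
Step 4: Under H0, t = rho * sqrt((n-2)/(1-rho^2)) = 26.5990 ~ t(10).
Step 5: Two-sided p-value from the t-distribution with 10 df = 0.000000.
Step 6: alpha = 0.1. reject H0.

rho = 0.9930, p = 0.000000, reject H0 at alpha = 0.1.


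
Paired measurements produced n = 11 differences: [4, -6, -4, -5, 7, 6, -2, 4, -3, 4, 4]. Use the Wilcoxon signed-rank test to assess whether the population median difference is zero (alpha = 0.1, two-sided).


Step 1: Drop any zero differences (none here) and take |d_i|.
|d| = [4, 6, 4, 5, 7, 6, 2, 4, 3, 4, 4]
Step 2: Midrank |d_i| (ties get averaged ranks).
ranks: |4|->5, |6|->9.5, |4|->5, |5|->8, |7|->11, |6|->9.5, |2|->1, |4|->5, |3|->2, |4|->5, |4|->5
Step 3: Attach original signs; sum ranks with positive sign and with negative sign.
W+ = 5 + 11 + 9.5 + 5 + 5 + 5 = 40.5
W- = 9.5 + 5 + 8 + 1 + 2 = 25.5
(Check: W+ + W- = 66 should equal n(n+1)/2 = 66.)
Step 4: Test statistic W = min(W+, W-) = 25.5.
Step 5: Ties in |d|, so use the tie-corrected normal approximation.
        E[W] = n(n+1)/4 = 11*12/4 = 33.
        Tie groups: |d|=4 (t=5), |d|=6 (t=2); sum(t^3 - t) = 126.
        Var[W] = n(n+1)(2n+1)/24 - sum(t^3-t)/48 = 3036/24 - 126/48 = 123.875.
        z = (W - E[W]) / sqrt(Var[W]) = (25.5 - 33) / 11.1299 = -0.6739.
        Two-sided p = 2*Phi(z) = 0.500401.
Step 6: alpha = 0.1. fail to reject H0.

W+ = 40.5, W- = 25.5, W = min = 25.5, p = 0.500401, fail to reject H0.


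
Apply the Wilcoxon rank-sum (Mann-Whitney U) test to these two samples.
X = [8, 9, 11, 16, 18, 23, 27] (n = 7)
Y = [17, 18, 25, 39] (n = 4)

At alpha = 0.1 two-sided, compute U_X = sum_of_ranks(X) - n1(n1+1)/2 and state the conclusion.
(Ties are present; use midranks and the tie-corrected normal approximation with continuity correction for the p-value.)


Step 1: Combine and sort all 11 observations; assign midranks.
sorted (value, group): (8,X), (9,X), (11,X), (16,X), (17,Y), (18,X), (18,Y), (23,X), (25,Y), (27,X), (39,Y)
ranks: 8->1, 9->2, 11->3, 16->4, 17->5, 18->6.5, 18->6.5, 23->8, 25->9, 27->10, 39->11
Step 2: Rank sum for X: R1 = 1 + 2 + 3 + 4 + 6.5 + 8 + 10 = 34.5.
Step 3: U_X = R1 - n1(n1+1)/2 = 34.5 - 7*8/2 = 34.5 - 28 = 6.5.
       U_Y = n1*n2 - U_X = 28 - 6.5 = 21.5.
Step 4: Ties are present, so use the tie-corrected normal approximation (with continuity correction) for the p-value.
Step 5: p-value = 0.184875; compare to alpha = 0.1. fail to reject H0.

U_X = 6.5, p = 0.184875, fail to reject H0 at alpha = 0.1.
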